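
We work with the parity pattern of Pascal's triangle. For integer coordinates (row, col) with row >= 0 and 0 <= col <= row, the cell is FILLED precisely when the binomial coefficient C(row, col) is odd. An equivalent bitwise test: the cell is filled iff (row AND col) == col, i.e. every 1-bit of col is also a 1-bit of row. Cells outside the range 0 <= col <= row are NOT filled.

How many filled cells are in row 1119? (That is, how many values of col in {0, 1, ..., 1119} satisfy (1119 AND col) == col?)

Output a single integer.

Answer: 128

Derivation:
1119 in binary = 10001011111
popcount(1119) = number of 1-bits in 10001011111 = 7
A col c satisfies (1119 AND c) == c iff every set bit of c is also set in 1119; each of the 7 set bits of 1119 can independently be on or off in c.
count = 2^7 = 128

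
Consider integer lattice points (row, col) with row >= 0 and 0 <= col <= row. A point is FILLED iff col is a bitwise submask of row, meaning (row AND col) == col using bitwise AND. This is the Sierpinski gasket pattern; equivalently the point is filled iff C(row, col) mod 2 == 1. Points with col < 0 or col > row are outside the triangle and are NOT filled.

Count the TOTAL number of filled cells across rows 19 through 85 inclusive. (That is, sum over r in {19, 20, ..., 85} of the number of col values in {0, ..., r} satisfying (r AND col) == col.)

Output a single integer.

r19=10011 pc3: +8 =8
r20=10100 pc2: +4 =12
r21=10101 pc3: +8 =20
r22=10110 pc3: +8 =28
r23=10111 pc4: +16 =44
r24=11000 pc2: +4 =48
r25=11001 pc3: +8 =56
r26=11010 pc3: +8 =64
r27=11011 pc4: +16 =80
r28=11100 pc3: +8 =88
r29=11101 pc4: +16 =104
r30=11110 pc4: +16 =120
r31=11111 pc5: +32 =152
r32=100000 pc1: +2 =154
r33=100001 pc2: +4 =158
r34=100010 pc2: +4 =162
r35=100011 pc3: +8 =170
r36=100100 pc2: +4 =174
r37=100101 pc3: +8 =182
r38=100110 pc3: +8 =190
r39=100111 pc4: +16 =206
r40=101000 pc2: +4 =210
r41=101001 pc3: +8 =218
r42=101010 pc3: +8 =226
r43=101011 pc4: +16 =242
r44=101100 pc3: +8 =250
r45=101101 pc4: +16 =266
r46=101110 pc4: +16 =282
r47=101111 pc5: +32 =314
r48=110000 pc2: +4 =318
r49=110001 pc3: +8 =326
r50=110010 pc3: +8 =334
r51=110011 pc4: +16 =350
r52=110100 pc3: +8 =358
r53=110101 pc4: +16 =374
r54=110110 pc4: +16 =390
r55=110111 pc5: +32 =422
r56=111000 pc3: +8 =430
r57=111001 pc4: +16 =446
r58=111010 pc4: +16 =462
r59=111011 pc5: +32 =494
r60=111100 pc4: +16 =510
r61=111101 pc5: +32 =542
r62=111110 pc5: +32 =574
r63=111111 pc6: +64 =638
r64=1000000 pc1: +2 =640
r65=1000001 pc2: +4 =644
r66=1000010 pc2: +4 =648
r67=1000011 pc3: +8 =656
r68=1000100 pc2: +4 =660
r69=1000101 pc3: +8 =668
r70=1000110 pc3: +8 =676
r71=1000111 pc4: +16 =692
r72=1001000 pc2: +4 =696
r73=1001001 pc3: +8 =704
r74=1001010 pc3: +8 =712
r75=1001011 pc4: +16 =728
r76=1001100 pc3: +8 =736
r77=1001101 pc4: +16 =752
r78=1001110 pc4: +16 =768
r79=1001111 pc5: +32 =800
r80=1010000 pc2: +4 =804
r81=1010001 pc3: +8 =812
r82=1010010 pc3: +8 =820
r83=1010011 pc4: +16 =836
r84=1010100 pc3: +8 =844
r85=1010101 pc4: +16 =860

Answer: 860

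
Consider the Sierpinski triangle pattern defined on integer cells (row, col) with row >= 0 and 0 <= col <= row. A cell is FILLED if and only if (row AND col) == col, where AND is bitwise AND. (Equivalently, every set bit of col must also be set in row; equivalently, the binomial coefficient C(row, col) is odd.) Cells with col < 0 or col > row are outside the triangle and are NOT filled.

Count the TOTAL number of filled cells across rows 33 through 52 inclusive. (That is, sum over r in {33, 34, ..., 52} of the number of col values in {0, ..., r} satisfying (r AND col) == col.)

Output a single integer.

Answer: 204

Derivation:
r33=100001 pc2: +4 =4
r34=100010 pc2: +4 =8
r35=100011 pc3: +8 =16
r36=100100 pc2: +4 =20
r37=100101 pc3: +8 =28
r38=100110 pc3: +8 =36
r39=100111 pc4: +16 =52
r40=101000 pc2: +4 =56
r41=101001 pc3: +8 =64
r42=101010 pc3: +8 =72
r43=101011 pc4: +16 =88
r44=101100 pc3: +8 =96
r45=101101 pc4: +16 =112
r46=101110 pc4: +16 =128
r47=101111 pc5: +32 =160
r48=110000 pc2: +4 =164
r49=110001 pc3: +8 =172
r50=110010 pc3: +8 =180
r51=110011 pc4: +16 =196
r52=110100 pc3: +8 =204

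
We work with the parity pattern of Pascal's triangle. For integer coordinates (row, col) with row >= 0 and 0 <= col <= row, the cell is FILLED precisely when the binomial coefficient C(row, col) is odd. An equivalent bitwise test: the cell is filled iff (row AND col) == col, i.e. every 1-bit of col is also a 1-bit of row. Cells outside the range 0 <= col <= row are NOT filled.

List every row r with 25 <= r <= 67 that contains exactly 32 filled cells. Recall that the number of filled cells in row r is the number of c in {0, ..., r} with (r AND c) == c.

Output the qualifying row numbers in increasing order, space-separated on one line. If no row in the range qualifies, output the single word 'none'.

Answer: 31 47 55 59 61 62

Derivation:
Row r has 2^popcount(r) filled cells, so we need popcount(r) = log2(32) = 5.
Scan r = 25..67 and keep those with exactly 5 one-bits:
r=25=11001 popcount=3 -> skip
r=26=11010 popcount=3 -> skip
r=27=11011 popcount=4 -> skip
r=28=11100 popcount=3 -> skip
r=29=11101 popcount=4 -> skip
r=30=11110 popcount=4 -> skip
r=31=11111 popcount=5 -> KEEP
r=32=100000 popcount=1 -> skip
r=33=100001 popcount=2 -> skip
r=34=100010 popcount=2 -> skip
r=35=100011 popcount=3 -> skip
r=36=100100 popcount=2 -> skip
r=37=100101 popcount=3 -> skip
r=38=100110 popcount=3 -> skip
r=39=100111 popcount=4 -> skip
r=40=101000 popcount=2 -> skip
r=41=101001 popcount=3 -> skip
r=42=101010 popcount=3 -> skip
r=43=101011 popcount=4 -> skip
r=44=101100 popcount=3 -> skip
r=45=101101 popcount=4 -> skip
r=46=101110 popcount=4 -> skip
r=47=101111 popcount=5 -> KEEP
r=48=110000 popcount=2 -> skip
r=49=110001 popcount=3 -> skip
r=50=110010 popcount=3 -> skip
r=51=110011 popcount=4 -> skip
r=52=110100 popcount=3 -> skip
r=53=110101 popcount=4 -> skip
r=54=110110 popcount=4 -> skip
r=55=110111 popcount=5 -> KEEP
r=56=111000 popcount=3 -> skip
r=57=111001 popcount=4 -> skip
r=58=111010 popcount=4 -> skip
r=59=111011 popcount=5 -> KEEP
r=60=111100 popcount=4 -> skip
r=61=111101 popcount=5 -> KEEP
r=62=111110 popcount=5 -> KEEP
r=63=111111 popcount=6 -> skip
r=64=1000000 popcount=1 -> skip
r=65=1000001 popcount=2 -> skip
r=66=1000010 popcount=2 -> skip
r=67=1000011 popcount=3 -> skip
Kept rows: 31 47 55 59 61 62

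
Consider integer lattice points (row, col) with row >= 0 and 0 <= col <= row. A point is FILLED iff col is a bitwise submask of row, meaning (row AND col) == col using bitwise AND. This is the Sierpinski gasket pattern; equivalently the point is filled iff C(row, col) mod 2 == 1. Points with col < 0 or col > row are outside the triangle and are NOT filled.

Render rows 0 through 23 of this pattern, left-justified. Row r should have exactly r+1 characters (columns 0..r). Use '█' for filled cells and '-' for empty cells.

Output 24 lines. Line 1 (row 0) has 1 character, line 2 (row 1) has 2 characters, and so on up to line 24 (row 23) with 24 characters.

r0=0: █
r1=1: ██
r2=10: █-█
r3=11: ████
r4=100: █---█
r5=101: ██--██
r6=110: █-█-█-█
r7=111: ████████
r8=1000: █-------█
r9=1001: ██------██
r10=1010: █-█-----█-█
r11=1011: ████----████
r12=1100: █---█---█---█
r13=1101: ██--██--██--██
r14=1110: █-█-█-█-█-█-█-█
r15=1111: ████████████████
r16=10000: █---------------█
r17=10001: ██--------------██
r18=10010: █-█-------------█-█
r19=10011: ████------------████
r20=10100: █---█-----------█---█
r21=10101: ██--██----------██--██
r22=10110: █-█-█-█---------█-█-█-█
r23=10111: ████████--------████████

Answer: █
██
█-█
████
█---█
██--██
█-█-█-█
████████
█-------█
██------██
█-█-----█-█
████----████
█---█---█---█
██--██--██--██
█-█-█-█-█-█-█-█
████████████████
█---------------█
██--------------██
█-█-------------█-█
████------------████
█---█-----------█---█
██--██----------██--██
█-█-█-█---------█-█-█-█
████████--------████████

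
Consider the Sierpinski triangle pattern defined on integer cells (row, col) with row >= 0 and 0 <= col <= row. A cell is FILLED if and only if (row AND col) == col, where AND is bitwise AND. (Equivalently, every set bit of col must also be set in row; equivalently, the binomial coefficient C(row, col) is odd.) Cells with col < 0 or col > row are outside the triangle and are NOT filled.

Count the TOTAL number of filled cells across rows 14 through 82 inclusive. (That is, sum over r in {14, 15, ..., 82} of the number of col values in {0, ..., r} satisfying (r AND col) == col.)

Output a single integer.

Answer: 854

Derivation:
r14=1110 pc3: +8 =8
r15=1111 pc4: +16 =24
r16=10000 pc1: +2 =26
r17=10001 pc2: +4 =30
r18=10010 pc2: +4 =34
r19=10011 pc3: +8 =42
r20=10100 pc2: +4 =46
r21=10101 pc3: +8 =54
r22=10110 pc3: +8 =62
r23=10111 pc4: +16 =78
r24=11000 pc2: +4 =82
r25=11001 pc3: +8 =90
r26=11010 pc3: +8 =98
r27=11011 pc4: +16 =114
r28=11100 pc3: +8 =122
r29=11101 pc4: +16 =138
r30=11110 pc4: +16 =154
r31=11111 pc5: +32 =186
r32=100000 pc1: +2 =188
r33=100001 pc2: +4 =192
r34=100010 pc2: +4 =196
r35=100011 pc3: +8 =204
r36=100100 pc2: +4 =208
r37=100101 pc3: +8 =216
r38=100110 pc3: +8 =224
r39=100111 pc4: +16 =240
r40=101000 pc2: +4 =244
r41=101001 pc3: +8 =252
r42=101010 pc3: +8 =260
r43=101011 pc4: +16 =276
r44=101100 pc3: +8 =284
r45=101101 pc4: +16 =300
r46=101110 pc4: +16 =316
r47=101111 pc5: +32 =348
r48=110000 pc2: +4 =352
r49=110001 pc3: +8 =360
r50=110010 pc3: +8 =368
r51=110011 pc4: +16 =384
r52=110100 pc3: +8 =392
r53=110101 pc4: +16 =408
r54=110110 pc4: +16 =424
r55=110111 pc5: +32 =456
r56=111000 pc3: +8 =464
r57=111001 pc4: +16 =480
r58=111010 pc4: +16 =496
r59=111011 pc5: +32 =528
r60=111100 pc4: +16 =544
r61=111101 pc5: +32 =576
r62=111110 pc5: +32 =608
r63=111111 pc6: +64 =672
r64=1000000 pc1: +2 =674
r65=1000001 pc2: +4 =678
r66=1000010 pc2: +4 =682
r67=1000011 pc3: +8 =690
r68=1000100 pc2: +4 =694
r69=1000101 pc3: +8 =702
r70=1000110 pc3: +8 =710
r71=1000111 pc4: +16 =726
r72=1001000 pc2: +4 =730
r73=1001001 pc3: +8 =738
r74=1001010 pc3: +8 =746
r75=1001011 pc4: +16 =762
r76=1001100 pc3: +8 =770
r77=1001101 pc4: +16 =786
r78=1001110 pc4: +16 =802
r79=1001111 pc5: +32 =834
r80=1010000 pc2: +4 =838
r81=1010001 pc3: +8 =846
r82=1010010 pc3: +8 =854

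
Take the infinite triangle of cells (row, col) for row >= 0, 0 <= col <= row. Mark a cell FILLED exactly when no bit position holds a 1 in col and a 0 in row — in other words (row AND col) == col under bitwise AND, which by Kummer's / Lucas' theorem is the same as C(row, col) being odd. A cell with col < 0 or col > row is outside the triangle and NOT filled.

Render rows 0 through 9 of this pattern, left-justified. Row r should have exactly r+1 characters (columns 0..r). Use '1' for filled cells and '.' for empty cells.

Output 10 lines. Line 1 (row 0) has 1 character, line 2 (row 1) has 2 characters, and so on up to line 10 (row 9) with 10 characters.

Answer: 1
11
1.1
1111
1...1
11..11
1.1.1.1
11111111
1.......1
11......11

Derivation:
r0=0: 1
r1=1: 11
r2=10: 1.1
r3=11: 1111
r4=100: 1...1
r5=101: 11..11
r6=110: 1.1.1.1
r7=111: 11111111
r8=1000: 1.......1
r9=1001: 11......11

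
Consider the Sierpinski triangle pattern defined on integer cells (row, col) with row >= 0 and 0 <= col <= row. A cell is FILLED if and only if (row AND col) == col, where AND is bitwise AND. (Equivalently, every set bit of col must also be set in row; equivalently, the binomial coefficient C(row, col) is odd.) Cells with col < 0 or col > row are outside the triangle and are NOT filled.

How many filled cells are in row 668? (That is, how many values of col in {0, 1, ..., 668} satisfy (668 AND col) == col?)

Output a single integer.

668 in binary = 1010011100
popcount(668) = number of 1-bits in 1010011100 = 5
A col c satisfies (668 AND c) == c iff every set bit of c is also set in 668; each of the 5 set bits of 668 can independently be on or off in c.
count = 2^5 = 32

Answer: 32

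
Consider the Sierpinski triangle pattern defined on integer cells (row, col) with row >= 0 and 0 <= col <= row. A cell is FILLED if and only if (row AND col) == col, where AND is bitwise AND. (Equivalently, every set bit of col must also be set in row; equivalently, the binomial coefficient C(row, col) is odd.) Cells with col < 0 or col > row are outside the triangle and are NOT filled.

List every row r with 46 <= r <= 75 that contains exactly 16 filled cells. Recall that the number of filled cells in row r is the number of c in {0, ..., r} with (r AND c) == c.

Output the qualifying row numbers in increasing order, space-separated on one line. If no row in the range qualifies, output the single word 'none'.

Row r has 2^popcount(r) filled cells, so we need popcount(r) = log2(16) = 4.
Scan r = 46..75 and keep those with exactly 4 one-bits:
r=46=101110 popcount=4 -> KEEP
r=47=101111 popcount=5 -> skip
r=48=110000 popcount=2 -> skip
r=49=110001 popcount=3 -> skip
r=50=110010 popcount=3 -> skip
r=51=110011 popcount=4 -> KEEP
r=52=110100 popcount=3 -> skip
r=53=110101 popcount=4 -> KEEP
r=54=110110 popcount=4 -> KEEP
r=55=110111 popcount=5 -> skip
r=56=111000 popcount=3 -> skip
r=57=111001 popcount=4 -> KEEP
r=58=111010 popcount=4 -> KEEP
r=59=111011 popcount=5 -> skip
r=60=111100 popcount=4 -> KEEP
r=61=111101 popcount=5 -> skip
r=62=111110 popcount=5 -> skip
r=63=111111 popcount=6 -> skip
r=64=1000000 popcount=1 -> skip
r=65=1000001 popcount=2 -> skip
r=66=1000010 popcount=2 -> skip
r=67=1000011 popcount=3 -> skip
r=68=1000100 popcount=2 -> skip
r=69=1000101 popcount=3 -> skip
r=70=1000110 popcount=3 -> skip
r=71=1000111 popcount=4 -> KEEP
r=72=1001000 popcount=2 -> skip
r=73=1001001 popcount=3 -> skip
r=74=1001010 popcount=3 -> skip
r=75=1001011 popcount=4 -> KEEP
Kept rows: 46 51 53 54 57 58 60 71 75

Answer: 46 51 53 54 57 58 60 71 75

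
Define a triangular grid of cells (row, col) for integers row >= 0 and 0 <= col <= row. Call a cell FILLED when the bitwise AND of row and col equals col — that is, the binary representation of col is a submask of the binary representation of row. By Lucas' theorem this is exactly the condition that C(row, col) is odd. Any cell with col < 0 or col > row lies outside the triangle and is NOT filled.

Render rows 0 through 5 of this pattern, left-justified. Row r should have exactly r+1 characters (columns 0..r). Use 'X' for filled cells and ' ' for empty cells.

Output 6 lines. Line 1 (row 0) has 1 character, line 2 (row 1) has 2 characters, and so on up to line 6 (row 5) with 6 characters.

Answer: X
XX
X X
XXXX
X   X
XX  XX

Derivation:
r0=0: X
r1=1: XX
r2=10: X X
r3=11: XXXX
r4=100: X   X
r5=101: XX  XX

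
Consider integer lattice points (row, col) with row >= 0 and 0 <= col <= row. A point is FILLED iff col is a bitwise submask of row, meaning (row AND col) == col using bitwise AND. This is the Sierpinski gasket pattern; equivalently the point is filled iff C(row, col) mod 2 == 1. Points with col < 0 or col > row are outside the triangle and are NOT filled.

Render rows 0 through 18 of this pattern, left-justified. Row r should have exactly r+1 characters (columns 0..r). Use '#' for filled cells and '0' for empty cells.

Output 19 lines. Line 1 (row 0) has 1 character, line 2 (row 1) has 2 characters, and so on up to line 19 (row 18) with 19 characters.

r0=0: #
r1=1: ##
r2=10: #0#
r3=11: ####
r4=100: #000#
r5=101: ##00##
r6=110: #0#0#0#
r7=111: ########
r8=1000: #0000000#
r9=1001: ##000000##
r10=1010: #0#00000#0#
r11=1011: ####0000####
r12=1100: #000#000#000#
r13=1101: ##00##00##00##
r14=1110: #0#0#0#0#0#0#0#
r15=1111: ################
r16=10000: #000000000000000#
r17=10001: ##00000000000000##
r18=10010: #0#0000000000000#0#

Answer: #
##
#0#
####
#000#
##00##
#0#0#0#
########
#0000000#
##000000##
#0#00000#0#
####0000####
#000#000#000#
##00##00##00##
#0#0#0#0#0#0#0#
################
#000000000000000#
##00000000000000##
#0#0000000000000#0#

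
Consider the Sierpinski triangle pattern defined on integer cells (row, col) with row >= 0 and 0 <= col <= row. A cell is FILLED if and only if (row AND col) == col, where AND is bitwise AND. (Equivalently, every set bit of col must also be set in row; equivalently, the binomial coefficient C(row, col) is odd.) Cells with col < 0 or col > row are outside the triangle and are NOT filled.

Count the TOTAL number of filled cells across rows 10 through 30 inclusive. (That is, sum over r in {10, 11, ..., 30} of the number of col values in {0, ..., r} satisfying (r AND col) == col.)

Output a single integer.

Answer: 178

Derivation:
r10=1010 pc2: +4 =4
r11=1011 pc3: +8 =12
r12=1100 pc2: +4 =16
r13=1101 pc3: +8 =24
r14=1110 pc3: +8 =32
r15=1111 pc4: +16 =48
r16=10000 pc1: +2 =50
r17=10001 pc2: +4 =54
r18=10010 pc2: +4 =58
r19=10011 pc3: +8 =66
r20=10100 pc2: +4 =70
r21=10101 pc3: +8 =78
r22=10110 pc3: +8 =86
r23=10111 pc4: +16 =102
r24=11000 pc2: +4 =106
r25=11001 pc3: +8 =114
r26=11010 pc3: +8 =122
r27=11011 pc4: +16 =138
r28=11100 pc3: +8 =146
r29=11101 pc4: +16 =162
r30=11110 pc4: +16 =178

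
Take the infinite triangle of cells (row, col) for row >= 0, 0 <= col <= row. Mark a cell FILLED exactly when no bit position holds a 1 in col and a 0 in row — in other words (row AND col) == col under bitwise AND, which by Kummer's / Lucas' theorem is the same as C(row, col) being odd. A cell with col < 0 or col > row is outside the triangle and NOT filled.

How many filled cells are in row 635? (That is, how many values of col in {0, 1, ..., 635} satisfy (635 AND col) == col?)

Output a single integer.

Answer: 128

Derivation:
635 in binary = 1001111011
popcount(635) = number of 1-bits in 1001111011 = 7
A col c satisfies (635 AND c) == c iff every set bit of c is also set in 635; each of the 7 set bits of 635 can independently be on or off in c.
count = 2^7 = 128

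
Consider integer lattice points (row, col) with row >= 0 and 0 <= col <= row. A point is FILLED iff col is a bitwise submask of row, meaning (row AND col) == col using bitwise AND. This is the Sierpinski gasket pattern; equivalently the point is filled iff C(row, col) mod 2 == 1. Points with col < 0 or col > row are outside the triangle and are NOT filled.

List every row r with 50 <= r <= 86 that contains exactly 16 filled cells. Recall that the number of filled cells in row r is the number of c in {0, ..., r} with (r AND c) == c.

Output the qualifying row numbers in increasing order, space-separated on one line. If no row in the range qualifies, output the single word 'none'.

Row r has 2^popcount(r) filled cells, so we need popcount(r) = log2(16) = 4.
Scan r = 50..86 and keep those with exactly 4 one-bits:
r=50=110010 popcount=3 -> skip
r=51=110011 popcount=4 -> KEEP
r=52=110100 popcount=3 -> skip
r=53=110101 popcount=4 -> KEEP
r=54=110110 popcount=4 -> KEEP
r=55=110111 popcount=5 -> skip
r=56=111000 popcount=3 -> skip
r=57=111001 popcount=4 -> KEEP
r=58=111010 popcount=4 -> KEEP
r=59=111011 popcount=5 -> skip
r=60=111100 popcount=4 -> KEEP
r=61=111101 popcount=5 -> skip
r=62=111110 popcount=5 -> skip
r=63=111111 popcount=6 -> skip
r=64=1000000 popcount=1 -> skip
r=65=1000001 popcount=2 -> skip
r=66=1000010 popcount=2 -> skip
r=67=1000011 popcount=3 -> skip
r=68=1000100 popcount=2 -> skip
r=69=1000101 popcount=3 -> skip
r=70=1000110 popcount=3 -> skip
r=71=1000111 popcount=4 -> KEEP
r=72=1001000 popcount=2 -> skip
r=73=1001001 popcount=3 -> skip
r=74=1001010 popcount=3 -> skip
r=75=1001011 popcount=4 -> KEEP
r=76=1001100 popcount=3 -> skip
r=77=1001101 popcount=4 -> KEEP
r=78=1001110 popcount=4 -> KEEP
r=79=1001111 popcount=5 -> skip
r=80=1010000 popcount=2 -> skip
r=81=1010001 popcount=3 -> skip
r=82=1010010 popcount=3 -> skip
r=83=1010011 popcount=4 -> KEEP
r=84=1010100 popcount=3 -> skip
r=85=1010101 popcount=4 -> KEEP
r=86=1010110 popcount=4 -> KEEP
Kept rows: 51 53 54 57 58 60 71 75 77 78 83 85 86

Answer: 51 53 54 57 58 60 71 75 77 78 83 85 86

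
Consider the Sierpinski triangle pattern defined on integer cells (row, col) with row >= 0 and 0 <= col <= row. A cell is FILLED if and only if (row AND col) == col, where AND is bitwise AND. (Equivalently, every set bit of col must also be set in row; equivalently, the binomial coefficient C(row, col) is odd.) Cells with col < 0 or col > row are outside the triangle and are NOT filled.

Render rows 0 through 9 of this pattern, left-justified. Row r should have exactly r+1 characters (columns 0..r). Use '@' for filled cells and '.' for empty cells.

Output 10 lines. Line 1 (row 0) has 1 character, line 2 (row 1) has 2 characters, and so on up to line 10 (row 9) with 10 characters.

r0=0: @
r1=1: @@
r2=10: @.@
r3=11: @@@@
r4=100: @...@
r5=101: @@..@@
r6=110: @.@.@.@
r7=111: @@@@@@@@
r8=1000: @.......@
r9=1001: @@......@@

Answer: @
@@
@.@
@@@@
@...@
@@..@@
@.@.@.@
@@@@@@@@
@.......@
@@......@@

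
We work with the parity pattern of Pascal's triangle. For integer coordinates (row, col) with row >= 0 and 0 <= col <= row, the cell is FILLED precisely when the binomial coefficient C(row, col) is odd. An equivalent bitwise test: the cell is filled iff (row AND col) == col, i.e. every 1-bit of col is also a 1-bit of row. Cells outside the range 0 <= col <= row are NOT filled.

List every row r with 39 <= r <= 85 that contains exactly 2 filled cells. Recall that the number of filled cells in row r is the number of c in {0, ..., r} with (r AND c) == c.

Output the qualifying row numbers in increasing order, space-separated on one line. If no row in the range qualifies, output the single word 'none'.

Answer: 64

Derivation:
Row r has 2^popcount(r) filled cells, so we need popcount(r) = log2(2) = 1.
Scan r = 39..85 and keep those with exactly 1 one-bits:
r=39=100111 popcount=4 -> skip
r=40=101000 popcount=2 -> skip
r=41=101001 popcount=3 -> skip
r=42=101010 popcount=3 -> skip
r=43=101011 popcount=4 -> skip
r=44=101100 popcount=3 -> skip
r=45=101101 popcount=4 -> skip
r=46=101110 popcount=4 -> skip
r=47=101111 popcount=5 -> skip
r=48=110000 popcount=2 -> skip
r=49=110001 popcount=3 -> skip
r=50=110010 popcount=3 -> skip
r=51=110011 popcount=4 -> skip
r=52=110100 popcount=3 -> skip
r=53=110101 popcount=4 -> skip
r=54=110110 popcount=4 -> skip
r=55=110111 popcount=5 -> skip
r=56=111000 popcount=3 -> skip
r=57=111001 popcount=4 -> skip
r=58=111010 popcount=4 -> skip
r=59=111011 popcount=5 -> skip
r=60=111100 popcount=4 -> skip
r=61=111101 popcount=5 -> skip
r=62=111110 popcount=5 -> skip
r=63=111111 popcount=6 -> skip
r=64=1000000 popcount=1 -> KEEP
r=65=1000001 popcount=2 -> skip
r=66=1000010 popcount=2 -> skip
r=67=1000011 popcount=3 -> skip
r=68=1000100 popcount=2 -> skip
r=69=1000101 popcount=3 -> skip
r=70=1000110 popcount=3 -> skip
r=71=1000111 popcount=4 -> skip
r=72=1001000 popcount=2 -> skip
r=73=1001001 popcount=3 -> skip
r=74=1001010 popcount=3 -> skip
r=75=1001011 popcount=4 -> skip
r=76=1001100 popcount=3 -> skip
r=77=1001101 popcount=4 -> skip
r=78=1001110 popcount=4 -> skip
r=79=1001111 popcount=5 -> skip
r=80=1010000 popcount=2 -> skip
r=81=1010001 popcount=3 -> skip
r=82=1010010 popcount=3 -> skip
r=83=1010011 popcount=4 -> skip
r=84=1010100 popcount=3 -> skip
r=85=1010101 popcount=4 -> skip
Kept rows: 64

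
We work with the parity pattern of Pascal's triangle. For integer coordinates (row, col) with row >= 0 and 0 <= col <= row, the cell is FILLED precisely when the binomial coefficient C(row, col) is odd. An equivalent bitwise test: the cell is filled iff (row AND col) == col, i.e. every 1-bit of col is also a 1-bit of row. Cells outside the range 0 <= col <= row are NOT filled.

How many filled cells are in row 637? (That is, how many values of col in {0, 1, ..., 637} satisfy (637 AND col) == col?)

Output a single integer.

637 in binary = 1001111101
popcount(637) = number of 1-bits in 1001111101 = 7
A col c satisfies (637 AND c) == c iff every set bit of c is also set in 637; each of the 7 set bits of 637 can independently be on or off in c.
count = 2^7 = 128

Answer: 128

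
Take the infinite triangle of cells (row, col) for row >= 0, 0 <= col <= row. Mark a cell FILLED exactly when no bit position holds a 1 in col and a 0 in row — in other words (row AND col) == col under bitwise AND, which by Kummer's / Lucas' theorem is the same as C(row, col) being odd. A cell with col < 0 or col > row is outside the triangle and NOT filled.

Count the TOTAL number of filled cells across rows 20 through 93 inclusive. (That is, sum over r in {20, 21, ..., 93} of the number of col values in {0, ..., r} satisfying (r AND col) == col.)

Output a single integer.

r20=10100 pc2: +4 =4
r21=10101 pc3: +8 =12
r22=10110 pc3: +8 =20
r23=10111 pc4: +16 =36
r24=11000 pc2: +4 =40
r25=11001 pc3: +8 =48
r26=11010 pc3: +8 =56
r27=11011 pc4: +16 =72
r28=11100 pc3: +8 =80
r29=11101 pc4: +16 =96
r30=11110 pc4: +16 =112
r31=11111 pc5: +32 =144
r32=100000 pc1: +2 =146
r33=100001 pc2: +4 =150
r34=100010 pc2: +4 =154
r35=100011 pc3: +8 =162
r36=100100 pc2: +4 =166
r37=100101 pc3: +8 =174
r38=100110 pc3: +8 =182
r39=100111 pc4: +16 =198
r40=101000 pc2: +4 =202
r41=101001 pc3: +8 =210
r42=101010 pc3: +8 =218
r43=101011 pc4: +16 =234
r44=101100 pc3: +8 =242
r45=101101 pc4: +16 =258
r46=101110 pc4: +16 =274
r47=101111 pc5: +32 =306
r48=110000 pc2: +4 =310
r49=110001 pc3: +8 =318
r50=110010 pc3: +8 =326
r51=110011 pc4: +16 =342
r52=110100 pc3: +8 =350
r53=110101 pc4: +16 =366
r54=110110 pc4: +16 =382
r55=110111 pc5: +32 =414
r56=111000 pc3: +8 =422
r57=111001 pc4: +16 =438
r58=111010 pc4: +16 =454
r59=111011 pc5: +32 =486
r60=111100 pc4: +16 =502
r61=111101 pc5: +32 =534
r62=111110 pc5: +32 =566
r63=111111 pc6: +64 =630
r64=1000000 pc1: +2 =632
r65=1000001 pc2: +4 =636
r66=1000010 pc2: +4 =640
r67=1000011 pc3: +8 =648
r68=1000100 pc2: +4 =652
r69=1000101 pc3: +8 =660
r70=1000110 pc3: +8 =668
r71=1000111 pc4: +16 =684
r72=1001000 pc2: +4 =688
r73=1001001 pc3: +8 =696
r74=1001010 pc3: +8 =704
r75=1001011 pc4: +16 =720
r76=1001100 pc3: +8 =728
r77=1001101 pc4: +16 =744
r78=1001110 pc4: +16 =760
r79=1001111 pc5: +32 =792
r80=1010000 pc2: +4 =796
r81=1010001 pc3: +8 =804
r82=1010010 pc3: +8 =812
r83=1010011 pc4: +16 =828
r84=1010100 pc3: +8 =836
r85=1010101 pc4: +16 =852
r86=1010110 pc4: +16 =868
r87=1010111 pc5: +32 =900
r88=1011000 pc3: +8 =908
r89=1011001 pc4: +16 =924
r90=1011010 pc4: +16 =940
r91=1011011 pc5: +32 =972
r92=1011100 pc4: +16 =988
r93=1011101 pc5: +32 =1020

Answer: 1020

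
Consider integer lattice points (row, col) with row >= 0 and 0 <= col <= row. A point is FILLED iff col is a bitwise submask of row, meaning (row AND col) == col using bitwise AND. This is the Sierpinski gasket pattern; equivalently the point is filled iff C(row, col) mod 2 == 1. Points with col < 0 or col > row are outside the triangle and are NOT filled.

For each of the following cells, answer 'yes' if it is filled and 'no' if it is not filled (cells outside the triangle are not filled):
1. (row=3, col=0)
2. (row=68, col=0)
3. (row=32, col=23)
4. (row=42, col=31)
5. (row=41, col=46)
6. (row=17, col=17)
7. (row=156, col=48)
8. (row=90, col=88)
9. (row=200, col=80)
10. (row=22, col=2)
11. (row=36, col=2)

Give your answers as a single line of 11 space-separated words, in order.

Answer: yes yes no no no yes no yes no yes no

Derivation:
(3,0): row=0b11, col=0b0, row AND col = 0b0 = 0; 0 == 0 -> filled
(68,0): row=0b1000100, col=0b0, row AND col = 0b0 = 0; 0 == 0 -> filled
(32,23): row=0b100000, col=0b10111, row AND col = 0b0 = 0; 0 != 23 -> empty
(42,31): row=0b101010, col=0b11111, row AND col = 0b1010 = 10; 10 != 31 -> empty
(41,46): col outside [0, 41] -> not filled
(17,17): row=0b10001, col=0b10001, row AND col = 0b10001 = 17; 17 == 17 -> filled
(156,48): row=0b10011100, col=0b110000, row AND col = 0b10000 = 16; 16 != 48 -> empty
(90,88): row=0b1011010, col=0b1011000, row AND col = 0b1011000 = 88; 88 == 88 -> filled
(200,80): row=0b11001000, col=0b1010000, row AND col = 0b1000000 = 64; 64 != 80 -> empty
(22,2): row=0b10110, col=0b10, row AND col = 0b10 = 2; 2 == 2 -> filled
(36,2): row=0b100100, col=0b10, row AND col = 0b0 = 0; 0 != 2 -> empty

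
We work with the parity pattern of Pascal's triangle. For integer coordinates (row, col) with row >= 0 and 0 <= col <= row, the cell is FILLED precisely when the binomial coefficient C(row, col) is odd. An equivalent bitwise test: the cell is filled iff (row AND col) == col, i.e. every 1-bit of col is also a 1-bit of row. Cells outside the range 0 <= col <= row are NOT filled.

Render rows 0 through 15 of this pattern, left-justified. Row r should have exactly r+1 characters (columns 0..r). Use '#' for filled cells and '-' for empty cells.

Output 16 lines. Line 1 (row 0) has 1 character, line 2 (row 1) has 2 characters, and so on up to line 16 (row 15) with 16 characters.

Answer: #
##
#-#
####
#---#
##--##
#-#-#-#
########
#-------#
##------##
#-#-----#-#
####----####
#---#---#---#
##--##--##--##
#-#-#-#-#-#-#-#
################

Derivation:
r0=0: #
r1=1: ##
r2=10: #-#
r3=11: ####
r4=100: #---#
r5=101: ##--##
r6=110: #-#-#-#
r7=111: ########
r8=1000: #-------#
r9=1001: ##------##
r10=1010: #-#-----#-#
r11=1011: ####----####
r12=1100: #---#---#---#
r13=1101: ##--##--##--##
r14=1110: #-#-#-#-#-#-#-#
r15=1111: ################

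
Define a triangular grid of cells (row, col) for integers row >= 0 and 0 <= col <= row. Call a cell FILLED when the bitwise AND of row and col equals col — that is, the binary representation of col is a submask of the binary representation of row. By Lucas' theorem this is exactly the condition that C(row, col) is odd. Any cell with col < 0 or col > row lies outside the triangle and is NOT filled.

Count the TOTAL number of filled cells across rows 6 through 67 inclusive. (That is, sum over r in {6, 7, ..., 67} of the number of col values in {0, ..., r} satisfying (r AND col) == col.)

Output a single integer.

Answer: 732

Derivation:
r6=110 pc2: +4 =4
r7=111 pc3: +8 =12
r8=1000 pc1: +2 =14
r9=1001 pc2: +4 =18
r10=1010 pc2: +4 =22
r11=1011 pc3: +8 =30
r12=1100 pc2: +4 =34
r13=1101 pc3: +8 =42
r14=1110 pc3: +8 =50
r15=1111 pc4: +16 =66
r16=10000 pc1: +2 =68
r17=10001 pc2: +4 =72
r18=10010 pc2: +4 =76
r19=10011 pc3: +8 =84
r20=10100 pc2: +4 =88
r21=10101 pc3: +8 =96
r22=10110 pc3: +8 =104
r23=10111 pc4: +16 =120
r24=11000 pc2: +4 =124
r25=11001 pc3: +8 =132
r26=11010 pc3: +8 =140
r27=11011 pc4: +16 =156
r28=11100 pc3: +8 =164
r29=11101 pc4: +16 =180
r30=11110 pc4: +16 =196
r31=11111 pc5: +32 =228
r32=100000 pc1: +2 =230
r33=100001 pc2: +4 =234
r34=100010 pc2: +4 =238
r35=100011 pc3: +8 =246
r36=100100 pc2: +4 =250
r37=100101 pc3: +8 =258
r38=100110 pc3: +8 =266
r39=100111 pc4: +16 =282
r40=101000 pc2: +4 =286
r41=101001 pc3: +8 =294
r42=101010 pc3: +8 =302
r43=101011 pc4: +16 =318
r44=101100 pc3: +8 =326
r45=101101 pc4: +16 =342
r46=101110 pc4: +16 =358
r47=101111 pc5: +32 =390
r48=110000 pc2: +4 =394
r49=110001 pc3: +8 =402
r50=110010 pc3: +8 =410
r51=110011 pc4: +16 =426
r52=110100 pc3: +8 =434
r53=110101 pc4: +16 =450
r54=110110 pc4: +16 =466
r55=110111 pc5: +32 =498
r56=111000 pc3: +8 =506
r57=111001 pc4: +16 =522
r58=111010 pc4: +16 =538
r59=111011 pc5: +32 =570
r60=111100 pc4: +16 =586
r61=111101 pc5: +32 =618
r62=111110 pc5: +32 =650
r63=111111 pc6: +64 =714
r64=1000000 pc1: +2 =716
r65=1000001 pc2: +4 =720
r66=1000010 pc2: +4 =724
r67=1000011 pc3: +8 =732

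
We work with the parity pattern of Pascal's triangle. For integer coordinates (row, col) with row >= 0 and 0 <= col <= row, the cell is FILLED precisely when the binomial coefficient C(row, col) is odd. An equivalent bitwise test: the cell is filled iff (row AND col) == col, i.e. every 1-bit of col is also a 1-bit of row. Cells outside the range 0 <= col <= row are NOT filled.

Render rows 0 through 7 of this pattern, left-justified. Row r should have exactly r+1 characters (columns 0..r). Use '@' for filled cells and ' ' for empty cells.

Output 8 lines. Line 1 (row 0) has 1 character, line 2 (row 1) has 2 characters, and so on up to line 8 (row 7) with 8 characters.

r0=0: @
r1=1: @@
r2=10: @ @
r3=11: @@@@
r4=100: @   @
r5=101: @@  @@
r6=110: @ @ @ @
r7=111: @@@@@@@@

Answer: @
@@
@ @
@@@@
@   @
@@  @@
@ @ @ @
@@@@@@@@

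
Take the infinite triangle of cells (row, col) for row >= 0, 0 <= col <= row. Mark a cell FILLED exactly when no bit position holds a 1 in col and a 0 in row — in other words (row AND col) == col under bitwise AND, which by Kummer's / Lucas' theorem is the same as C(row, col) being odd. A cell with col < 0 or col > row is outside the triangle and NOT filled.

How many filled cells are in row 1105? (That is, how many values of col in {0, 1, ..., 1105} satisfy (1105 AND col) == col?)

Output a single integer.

1105 in binary = 10001010001
popcount(1105) = number of 1-bits in 10001010001 = 4
A col c satisfies (1105 AND c) == c iff every set bit of c is also set in 1105; each of the 4 set bits of 1105 can independently be on or off in c.
count = 2^4 = 16

Answer: 16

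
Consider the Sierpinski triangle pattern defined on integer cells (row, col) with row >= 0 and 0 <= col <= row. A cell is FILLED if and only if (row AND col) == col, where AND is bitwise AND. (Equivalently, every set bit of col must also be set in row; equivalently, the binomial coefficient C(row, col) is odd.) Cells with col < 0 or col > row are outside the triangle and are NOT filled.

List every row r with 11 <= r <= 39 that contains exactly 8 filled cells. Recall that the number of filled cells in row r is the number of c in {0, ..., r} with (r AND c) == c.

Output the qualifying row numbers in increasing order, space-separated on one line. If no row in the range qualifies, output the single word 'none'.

Row r has 2^popcount(r) filled cells, so we need popcount(r) = log2(8) = 3.
Scan r = 11..39 and keep those with exactly 3 one-bits:
r=11=1011 popcount=3 -> KEEP
r=12=1100 popcount=2 -> skip
r=13=1101 popcount=3 -> KEEP
r=14=1110 popcount=3 -> KEEP
r=15=1111 popcount=4 -> skip
r=16=10000 popcount=1 -> skip
r=17=10001 popcount=2 -> skip
r=18=10010 popcount=2 -> skip
r=19=10011 popcount=3 -> KEEP
r=20=10100 popcount=2 -> skip
r=21=10101 popcount=3 -> KEEP
r=22=10110 popcount=3 -> KEEP
r=23=10111 popcount=4 -> skip
r=24=11000 popcount=2 -> skip
r=25=11001 popcount=3 -> KEEP
r=26=11010 popcount=3 -> KEEP
r=27=11011 popcount=4 -> skip
r=28=11100 popcount=3 -> KEEP
r=29=11101 popcount=4 -> skip
r=30=11110 popcount=4 -> skip
r=31=11111 popcount=5 -> skip
r=32=100000 popcount=1 -> skip
r=33=100001 popcount=2 -> skip
r=34=100010 popcount=2 -> skip
r=35=100011 popcount=3 -> KEEP
r=36=100100 popcount=2 -> skip
r=37=100101 popcount=3 -> KEEP
r=38=100110 popcount=3 -> KEEP
r=39=100111 popcount=4 -> skip
Kept rows: 11 13 14 19 21 22 25 26 28 35 37 38

Answer: 11 13 14 19 21 22 25 26 28 35 37 38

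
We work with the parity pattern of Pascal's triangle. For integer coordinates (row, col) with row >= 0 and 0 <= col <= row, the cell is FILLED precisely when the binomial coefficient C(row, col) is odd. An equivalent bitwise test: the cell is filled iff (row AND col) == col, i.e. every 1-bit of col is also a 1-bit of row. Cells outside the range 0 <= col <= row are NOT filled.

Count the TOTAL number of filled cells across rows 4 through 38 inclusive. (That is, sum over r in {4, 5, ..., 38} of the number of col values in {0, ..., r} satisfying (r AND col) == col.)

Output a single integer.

Answer: 272

Derivation:
r4=100 pc1: +2 =2
r5=101 pc2: +4 =6
r6=110 pc2: +4 =10
r7=111 pc3: +8 =18
r8=1000 pc1: +2 =20
r9=1001 pc2: +4 =24
r10=1010 pc2: +4 =28
r11=1011 pc3: +8 =36
r12=1100 pc2: +4 =40
r13=1101 pc3: +8 =48
r14=1110 pc3: +8 =56
r15=1111 pc4: +16 =72
r16=10000 pc1: +2 =74
r17=10001 pc2: +4 =78
r18=10010 pc2: +4 =82
r19=10011 pc3: +8 =90
r20=10100 pc2: +4 =94
r21=10101 pc3: +8 =102
r22=10110 pc3: +8 =110
r23=10111 pc4: +16 =126
r24=11000 pc2: +4 =130
r25=11001 pc3: +8 =138
r26=11010 pc3: +8 =146
r27=11011 pc4: +16 =162
r28=11100 pc3: +8 =170
r29=11101 pc4: +16 =186
r30=11110 pc4: +16 =202
r31=11111 pc5: +32 =234
r32=100000 pc1: +2 =236
r33=100001 pc2: +4 =240
r34=100010 pc2: +4 =244
r35=100011 pc3: +8 =252
r36=100100 pc2: +4 =256
r37=100101 pc3: +8 =264
r38=100110 pc3: +8 =272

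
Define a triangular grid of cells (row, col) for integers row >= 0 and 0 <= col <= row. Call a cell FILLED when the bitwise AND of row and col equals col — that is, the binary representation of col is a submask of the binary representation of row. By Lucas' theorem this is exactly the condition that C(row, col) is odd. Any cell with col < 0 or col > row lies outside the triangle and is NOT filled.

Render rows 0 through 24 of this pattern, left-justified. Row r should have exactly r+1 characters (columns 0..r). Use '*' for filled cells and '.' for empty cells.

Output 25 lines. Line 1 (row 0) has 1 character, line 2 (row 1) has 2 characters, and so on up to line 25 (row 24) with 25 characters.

r0=0: *
r1=1: **
r2=10: *.*
r3=11: ****
r4=100: *...*
r5=101: **..**
r6=110: *.*.*.*
r7=111: ********
r8=1000: *.......*
r9=1001: **......**
r10=1010: *.*.....*.*
r11=1011: ****....****
r12=1100: *...*...*...*
r13=1101: **..**..**..**
r14=1110: *.*.*.*.*.*.*.*
r15=1111: ****************
r16=10000: *...............*
r17=10001: **..............**
r18=10010: *.*.............*.*
r19=10011: ****............****
r20=10100: *...*...........*...*
r21=10101: **..**..........**..**
r22=10110: *.*.*.*.........*.*.*.*
r23=10111: ********........********
r24=11000: *.......*.......*.......*

Answer: *
**
*.*
****
*...*
**..**
*.*.*.*
********
*.......*
**......**
*.*.....*.*
****....****
*...*...*...*
**..**..**..**
*.*.*.*.*.*.*.*
****************
*...............*
**..............**
*.*.............*.*
****............****
*...*...........*...*
**..**..........**..**
*.*.*.*.........*.*.*.*
********........********
*.......*.......*.......*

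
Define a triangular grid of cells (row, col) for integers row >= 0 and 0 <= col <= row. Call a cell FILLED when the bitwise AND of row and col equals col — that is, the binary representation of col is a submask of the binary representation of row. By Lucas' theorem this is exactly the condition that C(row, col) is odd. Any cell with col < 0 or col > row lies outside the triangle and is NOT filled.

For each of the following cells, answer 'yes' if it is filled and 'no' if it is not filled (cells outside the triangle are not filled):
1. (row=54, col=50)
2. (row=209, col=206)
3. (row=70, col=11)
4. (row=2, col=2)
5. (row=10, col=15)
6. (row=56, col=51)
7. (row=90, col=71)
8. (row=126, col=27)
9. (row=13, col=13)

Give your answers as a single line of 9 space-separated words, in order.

Answer: yes no no yes no no no no yes

Derivation:
(54,50): row=0b110110, col=0b110010, row AND col = 0b110010 = 50; 50 == 50 -> filled
(209,206): row=0b11010001, col=0b11001110, row AND col = 0b11000000 = 192; 192 != 206 -> empty
(70,11): row=0b1000110, col=0b1011, row AND col = 0b10 = 2; 2 != 11 -> empty
(2,2): row=0b10, col=0b10, row AND col = 0b10 = 2; 2 == 2 -> filled
(10,15): col outside [0, 10] -> not filled
(56,51): row=0b111000, col=0b110011, row AND col = 0b110000 = 48; 48 != 51 -> empty
(90,71): row=0b1011010, col=0b1000111, row AND col = 0b1000010 = 66; 66 != 71 -> empty
(126,27): row=0b1111110, col=0b11011, row AND col = 0b11010 = 26; 26 != 27 -> empty
(13,13): row=0b1101, col=0b1101, row AND col = 0b1101 = 13; 13 == 13 -> filled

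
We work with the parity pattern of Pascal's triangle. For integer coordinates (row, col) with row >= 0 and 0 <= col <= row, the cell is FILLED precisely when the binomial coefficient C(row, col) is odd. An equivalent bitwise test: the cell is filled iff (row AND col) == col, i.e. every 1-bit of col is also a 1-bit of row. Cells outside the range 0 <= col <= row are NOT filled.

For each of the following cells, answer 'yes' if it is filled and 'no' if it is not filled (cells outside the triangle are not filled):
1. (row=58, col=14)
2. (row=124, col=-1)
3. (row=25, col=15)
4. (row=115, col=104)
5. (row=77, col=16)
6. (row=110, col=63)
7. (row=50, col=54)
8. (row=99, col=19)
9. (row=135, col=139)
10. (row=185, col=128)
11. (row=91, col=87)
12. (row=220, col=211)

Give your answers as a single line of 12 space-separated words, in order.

Answer: no no no no no no no no no yes no no

Derivation:
(58,14): row=0b111010, col=0b1110, row AND col = 0b1010 = 10; 10 != 14 -> empty
(124,-1): col outside [0, 124] -> not filled
(25,15): row=0b11001, col=0b1111, row AND col = 0b1001 = 9; 9 != 15 -> empty
(115,104): row=0b1110011, col=0b1101000, row AND col = 0b1100000 = 96; 96 != 104 -> empty
(77,16): row=0b1001101, col=0b10000, row AND col = 0b0 = 0; 0 != 16 -> empty
(110,63): row=0b1101110, col=0b111111, row AND col = 0b101110 = 46; 46 != 63 -> empty
(50,54): col outside [0, 50] -> not filled
(99,19): row=0b1100011, col=0b10011, row AND col = 0b11 = 3; 3 != 19 -> empty
(135,139): col outside [0, 135] -> not filled
(185,128): row=0b10111001, col=0b10000000, row AND col = 0b10000000 = 128; 128 == 128 -> filled
(91,87): row=0b1011011, col=0b1010111, row AND col = 0b1010011 = 83; 83 != 87 -> empty
(220,211): row=0b11011100, col=0b11010011, row AND col = 0b11010000 = 208; 208 != 211 -> empty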